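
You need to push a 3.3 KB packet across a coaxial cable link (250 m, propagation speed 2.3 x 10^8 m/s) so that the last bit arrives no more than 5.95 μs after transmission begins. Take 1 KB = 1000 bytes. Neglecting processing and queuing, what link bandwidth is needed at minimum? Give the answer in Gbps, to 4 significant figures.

5.429 Gbps

L = 26400 bits.
Propagation delay = 250 / 2.3e+08 = 1.08696 μs.
Transmission budget = 5.95 − 1.08696 = 4.86304 μs.
R ≥ L / t_tx = 26400 bits / 4.86304e-06 s = 5.429 Gbps.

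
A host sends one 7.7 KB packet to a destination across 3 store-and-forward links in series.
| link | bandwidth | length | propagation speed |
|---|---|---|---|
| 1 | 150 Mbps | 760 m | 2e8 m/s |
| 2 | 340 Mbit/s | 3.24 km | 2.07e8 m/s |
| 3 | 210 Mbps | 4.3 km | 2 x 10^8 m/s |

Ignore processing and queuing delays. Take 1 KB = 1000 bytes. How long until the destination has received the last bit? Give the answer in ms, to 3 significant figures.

L = 61600 bits.
Transmission delays (L/R per hop): 0.410667, 0.181176, 0.293333 ms; sum = 0.885176 ms.
Propagation delays (d/s per hop): 0.0038, 0.0156522, 0.0215 ms; sum = 0.0409522 ms.
End-to-end = 0.926 ms.

0.926 ms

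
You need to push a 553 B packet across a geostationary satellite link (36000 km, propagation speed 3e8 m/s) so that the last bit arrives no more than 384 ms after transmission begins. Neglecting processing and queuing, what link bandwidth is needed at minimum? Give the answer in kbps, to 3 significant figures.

L = 4424 bits.
Propagation delay = 36000000 / 300000000 = 120 ms.
Transmission budget = 384 − 120 = 264 ms.
R ≥ L / t_tx = 4424 bits / 0.264 s = 16.8 kbps.

16.8 kbps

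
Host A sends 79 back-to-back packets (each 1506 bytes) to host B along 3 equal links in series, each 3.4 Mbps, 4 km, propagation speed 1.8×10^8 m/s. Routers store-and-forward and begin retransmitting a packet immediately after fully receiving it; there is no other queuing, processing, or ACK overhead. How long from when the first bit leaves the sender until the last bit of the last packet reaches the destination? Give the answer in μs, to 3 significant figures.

287000 μs

Per-hop transmission t_tx = L/R = 12048/3400000 = 3543.53 μs.
Per-hop propagation t_prop = 4000/180000000 = 22.2222 μs.
Pipeline fill: first packet needs 3·t_tx to clear all hops; remaining 78 packets each add one t_tx.
Total = (3+79-1)·t_tx + 3·t_prop = 81·3543.53 + 3·22.2222 = 287000 μs.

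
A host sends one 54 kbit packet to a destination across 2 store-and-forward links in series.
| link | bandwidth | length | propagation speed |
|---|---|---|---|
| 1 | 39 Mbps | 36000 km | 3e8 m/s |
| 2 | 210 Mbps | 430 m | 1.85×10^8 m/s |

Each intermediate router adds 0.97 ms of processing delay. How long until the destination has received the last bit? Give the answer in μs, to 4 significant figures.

L = 54000 bits.
Transmission delays (L/R per hop): 1384.62, 257.143 μs; sum = 1641.76 μs.
Propagation delays (d/s per hop): 120000, 2.32432 μs; sum = 120002 μs.
Processing at 1 router(s): 1 × 0.97 ms = 970 μs.
End-to-end = 122600 μs.

122600 μs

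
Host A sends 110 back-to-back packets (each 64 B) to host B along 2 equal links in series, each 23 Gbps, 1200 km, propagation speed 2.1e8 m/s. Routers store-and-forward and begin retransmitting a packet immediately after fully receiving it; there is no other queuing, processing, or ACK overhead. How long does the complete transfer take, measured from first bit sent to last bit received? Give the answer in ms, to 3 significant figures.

11.4 ms

Per-hop transmission t_tx = L/R = 512/23000000000 = 2.22609e-05 ms.
Per-hop propagation t_prop = 1200000/210000000 = 5.71429 ms.
Pipeline fill: first packet needs 2·t_tx to clear all hops; remaining 109 packets each add one t_tx.
Total = (2+110-1)·t_tx + 2·t_prop = 111·2.22609e-05 + 2·5.71429 = 11.4 ms.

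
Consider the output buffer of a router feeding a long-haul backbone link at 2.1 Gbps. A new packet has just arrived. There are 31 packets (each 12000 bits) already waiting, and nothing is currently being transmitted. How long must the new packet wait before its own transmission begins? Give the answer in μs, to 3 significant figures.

177 μs

Each queued packet: L/R = 12000/2100000000 = 5.71429 μs.
31 queued → 177.143 μs.
Queuing delay = 177 μs.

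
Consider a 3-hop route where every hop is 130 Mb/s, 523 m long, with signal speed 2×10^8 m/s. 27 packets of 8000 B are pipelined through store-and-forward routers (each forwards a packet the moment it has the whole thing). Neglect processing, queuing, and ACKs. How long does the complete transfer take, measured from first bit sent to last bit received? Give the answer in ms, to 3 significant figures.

Per-hop transmission t_tx = L/R = 64000/130000000 = 0.492308 ms.
Per-hop propagation t_prop = 523/200000000 = 0.002615 ms.
Pipeline fill: first packet needs 3·t_tx to clear all hops; remaining 26 packets each add one t_tx.
Total = (3+27-1)·t_tx + 3·t_prop = 29·0.492308 + 3·0.002615 = 14.3 ms.

14.3 ms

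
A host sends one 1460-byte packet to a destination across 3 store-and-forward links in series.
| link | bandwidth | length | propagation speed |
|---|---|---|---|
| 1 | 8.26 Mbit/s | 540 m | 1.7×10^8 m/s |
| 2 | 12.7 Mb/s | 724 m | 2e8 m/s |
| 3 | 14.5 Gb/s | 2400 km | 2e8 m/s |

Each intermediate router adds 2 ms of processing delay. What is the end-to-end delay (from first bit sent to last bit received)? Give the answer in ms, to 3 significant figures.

18.3 ms

L = 1460 × 8 = 11680 bits.
Transmission delays (L/R per hop): 1.41404, 0.919685, 0.000805517 ms; sum = 2.33453 ms.
Propagation delays (d/s per hop): 0.00317647, 0.00362, 12 ms; sum = 12.0068 ms.
Processing at 2 router(s): 2 × 2 ms = 4 ms.
End-to-end = 18.3 ms.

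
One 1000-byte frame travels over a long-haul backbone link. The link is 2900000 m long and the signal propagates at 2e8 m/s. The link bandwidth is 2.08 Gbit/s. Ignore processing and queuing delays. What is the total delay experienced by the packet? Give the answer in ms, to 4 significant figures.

L = 1000 × 8 = 8000 bits.
Transmission delay = L/R = 8000 / 2080000000 = 0.00384615 ms.
Propagation delay = d/s = 2900000 m / 200000000 m/s = 14.5 ms.
Total = 14.50 ms.

14.50 ms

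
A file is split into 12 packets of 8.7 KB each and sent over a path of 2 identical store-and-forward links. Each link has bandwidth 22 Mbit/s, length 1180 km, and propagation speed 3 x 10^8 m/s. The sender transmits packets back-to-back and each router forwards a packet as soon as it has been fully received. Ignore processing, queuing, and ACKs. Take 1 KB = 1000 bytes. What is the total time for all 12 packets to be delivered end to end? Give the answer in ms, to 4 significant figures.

Per-hop transmission t_tx = L/R = 69600/22000000 = 3.16364 ms.
Per-hop propagation t_prop = 1180000/300000000 = 3.93333 ms.
Pipeline fill: first packet needs 2·t_tx to clear all hops; remaining 11 packets each add one t_tx.
Total = (2+12-1)·t_tx + 2·t_prop = 13·3.16364 + 2·3.93333 = 48.99 ms.

48.99 ms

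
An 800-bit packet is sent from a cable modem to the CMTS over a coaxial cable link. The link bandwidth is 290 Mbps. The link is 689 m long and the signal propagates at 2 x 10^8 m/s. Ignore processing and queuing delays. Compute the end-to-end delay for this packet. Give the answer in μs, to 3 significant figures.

6.20 μs

Transmission delay = L/R = 800 / 290000000 = 2.75862 μs.
Propagation delay = d/s = 689 m / 200000000 m/s = 3.445 μs.
Total = 6.20 μs.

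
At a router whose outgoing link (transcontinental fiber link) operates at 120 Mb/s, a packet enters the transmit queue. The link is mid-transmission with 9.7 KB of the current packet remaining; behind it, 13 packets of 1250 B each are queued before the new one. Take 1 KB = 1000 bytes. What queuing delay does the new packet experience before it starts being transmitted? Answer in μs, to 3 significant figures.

1730 μs

Each queued packet: L/R = 10000/120000000 = 83.3333 μs.
13 queued → 1083.33 μs.
Plus remaining 77600 bits of current packet: 646.667 μs.
Queuing delay = 1730 μs.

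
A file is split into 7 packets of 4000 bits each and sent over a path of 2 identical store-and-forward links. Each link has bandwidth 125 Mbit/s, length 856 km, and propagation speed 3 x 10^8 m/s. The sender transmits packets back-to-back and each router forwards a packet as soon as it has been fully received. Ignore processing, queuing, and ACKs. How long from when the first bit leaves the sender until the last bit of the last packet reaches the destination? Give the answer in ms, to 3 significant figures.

5.96 ms

Per-hop transmission t_tx = L/R = 4000/125000000 = 0.032 ms.
Per-hop propagation t_prop = 856000/300000000 = 2.85333 ms.
Pipeline fill: first packet needs 2·t_tx to clear all hops; remaining 6 packets each add one t_tx.
Total = (2+7-1)·t_tx + 2·t_prop = 8·0.032 + 2·2.85333 = 5.96 ms.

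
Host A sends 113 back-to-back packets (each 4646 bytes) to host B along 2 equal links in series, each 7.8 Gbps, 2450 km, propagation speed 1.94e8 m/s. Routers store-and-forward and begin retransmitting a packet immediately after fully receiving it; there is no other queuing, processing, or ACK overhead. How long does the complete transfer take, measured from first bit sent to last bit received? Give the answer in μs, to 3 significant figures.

25800 μs

Per-hop transmission t_tx = L/R = 37168/7800000000 = 4.76513 μs.
Per-hop propagation t_prop = 2450000/194000000 = 12628.9 μs.
Pipeline fill: first packet needs 2·t_tx to clear all hops; remaining 112 packets each add one t_tx.
Total = (2+113-1)·t_tx + 2·t_prop = 114·4.76513 + 2·12628.9 = 25800 μs.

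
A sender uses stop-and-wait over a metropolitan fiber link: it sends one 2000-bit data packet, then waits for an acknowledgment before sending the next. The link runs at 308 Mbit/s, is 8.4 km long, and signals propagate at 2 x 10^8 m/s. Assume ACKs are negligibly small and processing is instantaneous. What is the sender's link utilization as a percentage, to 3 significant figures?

7.18 %

t_tx = L/R = 2000/308000000 = 6.49351e-06 s.
t_prop = 8400/200000000 = 4.2e-05 s; RTT = 8.4e-05 s.
Cycle = t_tx + RTT = 9.04935e-05 s.
Utilization = t_tx / cycle = 6.49351e-06/9.04935e-05 = 7.18 %.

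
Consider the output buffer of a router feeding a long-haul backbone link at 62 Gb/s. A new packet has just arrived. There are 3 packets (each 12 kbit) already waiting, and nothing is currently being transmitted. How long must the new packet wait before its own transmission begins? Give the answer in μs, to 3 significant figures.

Each queued packet: L/R = 12000/62000000000 = 0.193548 μs.
3 queued → 0.580645 μs.
Queuing delay = 0.581 μs.

0.581 μs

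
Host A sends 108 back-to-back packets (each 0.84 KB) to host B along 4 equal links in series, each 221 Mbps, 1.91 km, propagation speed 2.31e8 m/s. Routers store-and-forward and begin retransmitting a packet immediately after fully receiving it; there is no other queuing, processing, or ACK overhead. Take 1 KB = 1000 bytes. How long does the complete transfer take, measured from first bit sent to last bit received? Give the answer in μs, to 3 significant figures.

3410 μs

Per-hop transmission t_tx = L/R = 6720/221000000 = 30.4072 μs.
Per-hop propagation t_prop = 1910/231000000 = 8.2684 μs.
Pipeline fill: first packet needs 4·t_tx to clear all hops; remaining 107 packets each add one t_tx.
Total = (4+108-1)·t_tx + 4·t_prop = 111·30.4072 + 4·8.2684 = 3410 μs.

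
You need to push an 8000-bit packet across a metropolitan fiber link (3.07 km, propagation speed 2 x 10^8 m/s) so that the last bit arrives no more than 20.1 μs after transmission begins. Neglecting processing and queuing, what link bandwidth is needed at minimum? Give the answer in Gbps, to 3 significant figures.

1.68 Gbps

Propagation delay = 3070 / 200000000 = 15.35 μs.
Transmission budget = 20.1 − 15.35 = 4.75 μs.
R ≥ L / t_tx = 8000 bits / 4.75e-06 s = 1.68 Gbps.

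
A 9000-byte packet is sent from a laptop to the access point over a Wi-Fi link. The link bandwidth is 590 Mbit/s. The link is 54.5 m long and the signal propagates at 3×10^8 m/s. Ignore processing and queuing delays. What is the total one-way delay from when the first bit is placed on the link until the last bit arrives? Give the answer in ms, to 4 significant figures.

0.1222 ms

L = 9000 × 8 = 72000 bits.
Transmission delay = L/R = 72000 / 590000000 = 0.122034 ms.
Propagation delay = d/s = 54.5 m / 300000000 m/s = 0.000181667 ms.
Total = 0.1222 ms.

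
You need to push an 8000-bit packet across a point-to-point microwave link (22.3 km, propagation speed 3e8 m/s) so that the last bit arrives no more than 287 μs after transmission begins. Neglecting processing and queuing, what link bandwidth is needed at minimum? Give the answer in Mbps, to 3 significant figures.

37.6 Mbps

Propagation delay = 22300 / 300000000 = 74.3333 μs.
Transmission budget = 287 − 74.3333 = 212.667 μs.
R ≥ L / t_tx = 8000 bits / 0.000212667 s = 37.6 Mbps.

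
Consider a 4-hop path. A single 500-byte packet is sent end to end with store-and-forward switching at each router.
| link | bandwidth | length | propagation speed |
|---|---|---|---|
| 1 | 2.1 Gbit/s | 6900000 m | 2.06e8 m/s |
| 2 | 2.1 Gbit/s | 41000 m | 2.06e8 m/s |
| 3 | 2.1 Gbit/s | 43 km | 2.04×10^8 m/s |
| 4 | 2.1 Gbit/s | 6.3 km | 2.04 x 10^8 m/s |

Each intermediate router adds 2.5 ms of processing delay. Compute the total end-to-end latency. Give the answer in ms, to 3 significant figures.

41.4 ms

L = 500 × 8 = 4000 bits.
Transmission delay per hop = L/R = 4000/2100000000 = 0.00190476 ms; 4 hops → 0.00761905 ms.
Propagation delays (d/s per hop): 33.4951, 0.199029, 0.210784, 0.0308824 ms; sum = 33.9358 ms.
Processing at 3 router(s): 3 × 2.5 ms = 7.5 ms.
End-to-end = 41.4 ms.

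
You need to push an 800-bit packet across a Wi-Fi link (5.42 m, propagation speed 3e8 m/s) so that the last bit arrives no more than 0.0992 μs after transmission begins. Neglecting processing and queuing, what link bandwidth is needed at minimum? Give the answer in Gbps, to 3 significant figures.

Propagation delay = 5.42 / 300000000 = 0.0180667 μs.
Transmission budget = 0.0992 − 0.0180667 = 0.0811333 μs.
R ≥ L / t_tx = 800 bits / 8.11333e-08 s = 9.86 Gbps.

9.86 Gbps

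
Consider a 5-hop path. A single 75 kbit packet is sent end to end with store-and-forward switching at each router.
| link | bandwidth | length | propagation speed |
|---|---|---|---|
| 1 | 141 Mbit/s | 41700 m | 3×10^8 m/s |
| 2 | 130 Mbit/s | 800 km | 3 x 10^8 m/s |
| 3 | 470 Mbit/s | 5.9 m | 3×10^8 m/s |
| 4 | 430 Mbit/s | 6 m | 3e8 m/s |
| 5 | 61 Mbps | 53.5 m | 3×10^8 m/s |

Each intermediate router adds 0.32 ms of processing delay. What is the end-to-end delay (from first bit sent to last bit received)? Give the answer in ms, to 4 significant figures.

6.758 ms

L = 75000 bits.
Transmission delays (L/R per hop): 0.531915, 0.576923, 0.159574, 0.174419, 1.22951 ms; sum = 2.67234 ms.
Propagation delays (d/s per hop): 0.139, 2.66667, 1.96667e-05, 2e-05, 0.000178333 ms; sum = 2.80588 ms.
Processing at 4 router(s): 4 × 0.32 ms = 1.28 ms.
End-to-end = 6.758 ms.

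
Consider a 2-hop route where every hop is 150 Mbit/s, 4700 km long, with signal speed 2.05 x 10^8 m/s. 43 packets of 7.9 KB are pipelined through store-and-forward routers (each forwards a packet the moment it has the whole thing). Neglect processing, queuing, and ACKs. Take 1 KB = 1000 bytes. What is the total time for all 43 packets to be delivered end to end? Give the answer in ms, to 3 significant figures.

Per-hop transmission t_tx = L/R = 63200/150000000 = 0.421333 ms.
Per-hop propagation t_prop = 4700000/2.05e+08 = 22.9268 ms.
Pipeline fill: first packet needs 2·t_tx to clear all hops; remaining 42 packets each add one t_tx.
Total = (2+43-1)·t_tx + 2·t_prop = 44·0.421333 + 2·22.9268 = 64.4 ms.

64.4 ms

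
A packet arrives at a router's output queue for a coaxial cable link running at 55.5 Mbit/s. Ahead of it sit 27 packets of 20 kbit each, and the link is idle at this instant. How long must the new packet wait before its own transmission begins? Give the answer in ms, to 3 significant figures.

9.73 ms

Each queued packet: L/R = 20000/55500000 = 0.36036 ms.
27 queued → 9.72973 ms.
Queuing delay = 9.73 ms.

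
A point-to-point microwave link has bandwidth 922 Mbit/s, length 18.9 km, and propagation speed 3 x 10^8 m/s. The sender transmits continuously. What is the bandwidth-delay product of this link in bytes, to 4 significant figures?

Propagation delay = 18900 / 300000000 = 6.3e-05 s.
BDP = R × t_prop = 922000000 × 6.3e-05 = 58086 bits.
In bytes: 58086/8 = 7261 bytes.

7261 bytes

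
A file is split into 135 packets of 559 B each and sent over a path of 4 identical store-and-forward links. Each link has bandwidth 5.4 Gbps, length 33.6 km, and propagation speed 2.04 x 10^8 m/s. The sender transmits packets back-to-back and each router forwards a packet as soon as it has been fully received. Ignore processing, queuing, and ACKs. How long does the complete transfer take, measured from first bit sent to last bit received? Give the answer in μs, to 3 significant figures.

773 μs

Per-hop transmission t_tx = L/R = 4472/5400000000 = 0.828148 μs.
Per-hop propagation t_prop = 33600/204000000 = 164.706 μs.
Pipeline fill: first packet needs 4·t_tx to clear all hops; remaining 134 packets each add one t_tx.
Total = (4+135-1)·t_tx + 4·t_prop = 138·0.828148 + 4·164.706 = 773 μs.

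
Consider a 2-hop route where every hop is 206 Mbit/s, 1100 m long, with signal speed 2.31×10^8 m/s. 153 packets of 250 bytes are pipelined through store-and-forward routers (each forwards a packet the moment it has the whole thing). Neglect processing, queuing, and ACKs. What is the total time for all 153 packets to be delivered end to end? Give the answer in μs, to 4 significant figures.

Per-hop transmission t_tx = L/R = 2000/206000000 = 9.70874 μs.
Per-hop propagation t_prop = 1100/231000000 = 4.7619 μs.
Pipeline fill: first packet needs 2·t_tx to clear all hops; remaining 152 packets each add one t_tx.
Total = (2+153-1)·t_tx + 2·t_prop = 154·9.70874 + 2·4.7619 = 1505 μs.

1505 μs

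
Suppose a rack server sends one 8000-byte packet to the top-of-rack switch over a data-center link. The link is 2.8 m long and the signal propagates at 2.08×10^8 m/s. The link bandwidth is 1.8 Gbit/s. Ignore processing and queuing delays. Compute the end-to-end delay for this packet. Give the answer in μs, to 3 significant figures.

35.6 μs

L = 8000 × 8 = 64000 bits.
Transmission delay = L/R = 64000 / 1800000000 = 35.5556 μs.
Propagation delay = d/s = 2.8 m / 208000000 m/s = 0.0134615 μs.
Total = 35.6 μs.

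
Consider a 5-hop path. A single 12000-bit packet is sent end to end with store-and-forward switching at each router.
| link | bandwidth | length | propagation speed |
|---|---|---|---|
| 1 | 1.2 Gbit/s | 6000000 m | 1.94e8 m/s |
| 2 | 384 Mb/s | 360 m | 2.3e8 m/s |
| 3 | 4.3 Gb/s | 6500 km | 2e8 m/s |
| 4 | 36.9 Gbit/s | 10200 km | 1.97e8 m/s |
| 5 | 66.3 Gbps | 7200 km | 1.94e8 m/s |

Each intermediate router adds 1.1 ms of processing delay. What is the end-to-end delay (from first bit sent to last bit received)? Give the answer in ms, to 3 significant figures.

157 ms

Transmission delays (L/R per hop): 0.01, 0.03125, 0.0027907, 0.000325203, 0.000180995 ms; sum = 0.0445469 ms.
Propagation delays (d/s per hop): 30.9278, 0.00156522, 32.5, 51.7766, 37.1134 ms; sum = 152.319 ms.
Processing at 4 router(s): 4 × 1.1 ms = 4.4 ms.
End-to-end = 157 ms.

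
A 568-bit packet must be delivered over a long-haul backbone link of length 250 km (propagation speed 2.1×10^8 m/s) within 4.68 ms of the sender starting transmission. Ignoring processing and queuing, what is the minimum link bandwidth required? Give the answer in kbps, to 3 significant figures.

Propagation delay = 250000 / 210000000 = 1.19048 ms.
Transmission budget = 4.68 − 1.19048 = 3.48952 ms.
R ≥ L / t_tx = 568 bits / 0.00348952 s = 163 kbps.

163 kbps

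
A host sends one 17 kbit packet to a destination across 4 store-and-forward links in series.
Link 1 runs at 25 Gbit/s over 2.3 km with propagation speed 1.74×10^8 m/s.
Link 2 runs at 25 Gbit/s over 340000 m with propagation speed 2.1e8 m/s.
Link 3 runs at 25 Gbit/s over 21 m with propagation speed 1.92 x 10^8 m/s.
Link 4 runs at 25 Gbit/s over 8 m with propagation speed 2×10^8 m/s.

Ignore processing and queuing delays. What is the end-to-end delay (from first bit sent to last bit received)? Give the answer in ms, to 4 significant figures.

1.635 ms

L = 17000 bits.
Transmission delay per hop = L/R = 17000/25000000000 = 0.00068 ms; 4 hops → 0.00272 ms.
Propagation delays (d/s per hop): 0.0132184, 1.61905, 0.000109375, 4e-05 ms; sum = 1.63242 ms.
End-to-end = 1.635 ms.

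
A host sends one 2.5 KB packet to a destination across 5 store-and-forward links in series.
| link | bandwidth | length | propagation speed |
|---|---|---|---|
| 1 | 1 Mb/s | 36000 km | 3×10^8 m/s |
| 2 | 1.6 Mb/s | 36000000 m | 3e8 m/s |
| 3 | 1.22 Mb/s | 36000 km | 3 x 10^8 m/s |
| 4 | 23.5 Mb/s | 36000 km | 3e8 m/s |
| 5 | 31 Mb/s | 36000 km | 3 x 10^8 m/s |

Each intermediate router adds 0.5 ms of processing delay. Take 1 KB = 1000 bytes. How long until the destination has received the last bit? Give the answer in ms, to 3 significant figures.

L = 20000 bits.
Transmission delays (L/R per hop): 20, 12.5, 16.3934, 0.851064, 0.645161 ms; sum = 50.3897 ms.
Propagation delays (d/s per hop): 120, 120, 120, 120, 120 ms; sum = 600 ms.
Processing at 4 router(s): 4 × 0.5 ms = 2 ms.
End-to-end = 652 ms.

652 ms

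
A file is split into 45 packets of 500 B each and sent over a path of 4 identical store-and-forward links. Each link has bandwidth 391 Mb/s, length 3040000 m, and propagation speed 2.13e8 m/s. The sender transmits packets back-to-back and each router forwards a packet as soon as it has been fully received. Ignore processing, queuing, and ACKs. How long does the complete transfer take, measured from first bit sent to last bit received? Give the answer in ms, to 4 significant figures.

57.58 ms

Per-hop transmission t_tx = L/R = 4000/391000000 = 0.0102302 ms.
Per-hop propagation t_prop = 3040000/213000000 = 14.2723 ms.
Pipeline fill: first packet needs 4·t_tx to clear all hops; remaining 44 packets each add one t_tx.
Total = (4+45-1)·t_tx + 4·t_prop = 48·0.0102302 + 4·14.2723 = 57.58 ms.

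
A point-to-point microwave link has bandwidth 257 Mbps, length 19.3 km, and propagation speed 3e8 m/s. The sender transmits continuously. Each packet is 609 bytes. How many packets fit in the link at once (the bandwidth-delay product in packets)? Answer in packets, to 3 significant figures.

Propagation delay = 19300 / 300000000 = 6.43333e-05 s.
BDP = R × t_prop = 257000000 × 6.43333e-05 = 16533.7 bits.
In packets of 4872 bits: 3.39 packets.

3.39 packets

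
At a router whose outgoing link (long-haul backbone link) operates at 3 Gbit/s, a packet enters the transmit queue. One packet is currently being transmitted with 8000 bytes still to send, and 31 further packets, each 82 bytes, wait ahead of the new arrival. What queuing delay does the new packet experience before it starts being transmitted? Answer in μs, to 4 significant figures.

Each queued packet: L/R = 656/3000000000 = 0.218667 μs.
31 queued → 6.77867 μs.
Plus remaining 64000 bits of current packet: 21.3333 μs.
Queuing delay = 28.11 μs.

28.11 μs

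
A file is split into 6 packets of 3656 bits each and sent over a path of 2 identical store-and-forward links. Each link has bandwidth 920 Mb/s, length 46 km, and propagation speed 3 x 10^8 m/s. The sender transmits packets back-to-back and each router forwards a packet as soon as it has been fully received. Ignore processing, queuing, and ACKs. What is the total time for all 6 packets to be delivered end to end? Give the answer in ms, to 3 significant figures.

0.334 ms

Per-hop transmission t_tx = L/R = 3656/920000000 = 0.00397391 ms.
Per-hop propagation t_prop = 46000/300000000 = 0.153333 ms.
Pipeline fill: first packet needs 2·t_tx to clear all hops; remaining 5 packets each add one t_tx.
Total = (2+6-1)·t_tx + 2·t_prop = 7·0.00397391 + 2·0.153333 = 0.334 ms.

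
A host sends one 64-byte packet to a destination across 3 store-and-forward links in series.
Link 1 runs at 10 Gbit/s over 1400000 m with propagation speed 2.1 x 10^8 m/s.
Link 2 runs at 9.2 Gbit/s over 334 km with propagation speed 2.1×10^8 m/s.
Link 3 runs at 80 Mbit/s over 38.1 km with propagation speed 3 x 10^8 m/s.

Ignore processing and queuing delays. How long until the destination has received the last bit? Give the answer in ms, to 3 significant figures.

L = 64 × 8 = 512 bits.
Transmission delays (L/R per hop): 5.12e-05, 5.56522e-05, 0.0064 ms; sum = 0.00650685 ms.
Propagation delays (d/s per hop): 6.66667, 1.59048, 0.127 ms; sum = 8.38414 ms.
End-to-end = 8.39 ms.

8.39 ms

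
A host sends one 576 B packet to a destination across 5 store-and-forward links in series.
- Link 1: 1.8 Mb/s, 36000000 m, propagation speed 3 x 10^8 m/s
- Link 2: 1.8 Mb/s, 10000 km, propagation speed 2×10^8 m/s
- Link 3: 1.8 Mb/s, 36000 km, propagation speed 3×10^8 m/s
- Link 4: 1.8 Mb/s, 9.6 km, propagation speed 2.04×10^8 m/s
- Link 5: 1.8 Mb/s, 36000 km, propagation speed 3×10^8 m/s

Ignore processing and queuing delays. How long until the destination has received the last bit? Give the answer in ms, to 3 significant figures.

L = 576 × 8 = 4608 bits.
Transmission delay per hop = L/R = 4608/1800000 = 2.56 ms; 5 hops → 12.8 ms.
Propagation delays (d/s per hop): 120, 50, 120, 0.0470588, 120 ms; sum = 410.047 ms.
End-to-end = 423 ms.

423 ms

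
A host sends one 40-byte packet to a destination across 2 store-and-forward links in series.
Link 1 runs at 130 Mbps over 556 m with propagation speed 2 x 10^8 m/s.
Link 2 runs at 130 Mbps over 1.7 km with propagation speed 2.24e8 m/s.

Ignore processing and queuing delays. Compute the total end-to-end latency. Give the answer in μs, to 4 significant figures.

15.29 μs

L = 40 × 8 = 320 bits.
Transmission delay per hop = L/R = 320/130000000 = 2.46154 μs; 2 hops → 4.92308 μs.
Propagation delays (d/s per hop): 2.78, 7.58929 μs; sum = 10.3693 μs.
End-to-end = 15.29 μs.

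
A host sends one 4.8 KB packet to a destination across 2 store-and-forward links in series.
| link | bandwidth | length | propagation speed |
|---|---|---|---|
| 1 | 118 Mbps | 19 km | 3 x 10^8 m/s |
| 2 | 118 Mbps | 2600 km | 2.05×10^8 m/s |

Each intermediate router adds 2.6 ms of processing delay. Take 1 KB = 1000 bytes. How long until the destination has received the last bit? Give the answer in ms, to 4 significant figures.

L = 38400 bits.
Transmission delay per hop = L/R = 38400/118000000 = 0.325424 ms; 2 hops → 0.650847 ms.
Propagation delays (d/s per hop): 0.0633333, 12.6829 ms; sum = 12.7463 ms.
Processing at 1 router(s): 1 × 2.6 ms = 2.6 ms.
End-to-end = 16.00 ms.

16.00 ms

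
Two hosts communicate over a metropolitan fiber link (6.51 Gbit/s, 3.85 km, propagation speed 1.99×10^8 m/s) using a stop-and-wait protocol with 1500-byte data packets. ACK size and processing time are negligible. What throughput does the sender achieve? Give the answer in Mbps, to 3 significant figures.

296 Mbps

t_tx = L/R = 12000/6510000000 = 1.84332e-06 s.
t_prop = 3850/199000000 = 1.93467e-05 s; RTT = 3.86935e-05 s.
Cycle = t_tx + RTT = 4.05368e-05 s.
Throughput = L / cycle = 12000 / 4.05368e-05 = 296 Mbps.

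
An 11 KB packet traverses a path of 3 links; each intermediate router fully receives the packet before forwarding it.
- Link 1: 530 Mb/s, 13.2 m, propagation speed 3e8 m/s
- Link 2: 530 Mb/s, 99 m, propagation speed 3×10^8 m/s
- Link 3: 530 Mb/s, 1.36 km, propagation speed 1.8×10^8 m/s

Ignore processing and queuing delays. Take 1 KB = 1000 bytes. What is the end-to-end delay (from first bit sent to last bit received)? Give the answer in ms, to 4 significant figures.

0.5060 ms

L = 88000 bits.
Transmission delay per hop = L/R = 88000/530000000 = 0.166038 ms; 3 hops → 0.498113 ms.
Propagation delays (d/s per hop): 4.4e-05, 0.00033, 0.00755556 ms; sum = 0.00792956 ms.
End-to-end = 0.5060 ms.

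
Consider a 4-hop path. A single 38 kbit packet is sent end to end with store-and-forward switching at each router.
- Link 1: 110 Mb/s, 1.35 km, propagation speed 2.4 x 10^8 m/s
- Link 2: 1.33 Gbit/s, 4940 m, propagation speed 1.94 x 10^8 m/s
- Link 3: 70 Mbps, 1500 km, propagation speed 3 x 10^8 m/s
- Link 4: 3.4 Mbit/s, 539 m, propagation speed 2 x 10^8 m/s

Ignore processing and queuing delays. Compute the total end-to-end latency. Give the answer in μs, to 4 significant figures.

L = 38000 bits.
Transmission delays (L/R per hop): 345.455, 28.5714, 542.857, 11176.5 μs; sum = 12093.4 μs.
Propagation delays (d/s per hop): 5.625, 25.4639, 5000, 2.695 μs; sum = 5033.78 μs.
End-to-end = 17130 μs.

17130 μs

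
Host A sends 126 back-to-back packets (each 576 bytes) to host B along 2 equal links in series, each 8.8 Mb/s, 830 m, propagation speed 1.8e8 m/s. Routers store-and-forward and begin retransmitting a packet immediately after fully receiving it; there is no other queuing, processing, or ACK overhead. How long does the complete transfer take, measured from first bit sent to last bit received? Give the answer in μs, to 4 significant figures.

66510 μs

Per-hop transmission t_tx = L/R = 4608/8800000 = 523.636 μs.
Per-hop propagation t_prop = 830/180000000 = 4.61111 μs.
Pipeline fill: first packet needs 2·t_tx to clear all hops; remaining 125 packets each add one t_tx.
Total = (2+126-1)·t_tx + 2·t_prop = 127·523.636 + 2·4.61111 = 66510 μs.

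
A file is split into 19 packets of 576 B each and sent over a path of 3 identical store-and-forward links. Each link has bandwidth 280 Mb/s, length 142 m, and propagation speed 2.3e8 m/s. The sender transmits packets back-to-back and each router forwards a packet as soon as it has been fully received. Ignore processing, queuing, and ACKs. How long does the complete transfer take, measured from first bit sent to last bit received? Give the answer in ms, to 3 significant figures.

0.347 ms

Per-hop transmission t_tx = L/R = 4608/280000000 = 0.0164571 ms.
Per-hop propagation t_prop = 142/2.3e+08 = 0.000617391 ms.
Pipeline fill: first packet needs 3·t_tx to clear all hops; remaining 18 packets each add one t_tx.
Total = (3+19-1)·t_tx + 3·t_prop = 21·0.0164571 + 3·0.000617391 = 0.347 ms.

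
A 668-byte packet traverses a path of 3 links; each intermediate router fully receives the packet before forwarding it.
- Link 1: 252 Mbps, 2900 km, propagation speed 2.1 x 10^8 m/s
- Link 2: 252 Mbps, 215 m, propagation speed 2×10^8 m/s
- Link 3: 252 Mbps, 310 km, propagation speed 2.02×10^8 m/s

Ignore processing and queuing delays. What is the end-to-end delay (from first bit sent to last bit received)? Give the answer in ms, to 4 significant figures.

L = 668 × 8 = 5344 bits.
Transmission delay per hop = L/R = 5344/252000000 = 0.0212063 ms; 3 hops → 0.063619 ms.
Propagation delays (d/s per hop): 13.8095, 0.001075, 1.53465 ms; sum = 15.3453 ms.
End-to-end = 15.41 ms.

15.41 ms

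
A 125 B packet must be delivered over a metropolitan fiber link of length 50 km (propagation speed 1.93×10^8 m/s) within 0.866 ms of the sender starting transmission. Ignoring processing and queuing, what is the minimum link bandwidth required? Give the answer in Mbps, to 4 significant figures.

L = 1000 bits.
Propagation delay = 50000 / 193000000 = 0.259067 ms.
Transmission budget = 0.866 − 0.259067 = 0.606933 ms.
R ≥ L / t_tx = 1000 bits / 0.000606933 s = 1.648 Mbps.

1.648 Mbps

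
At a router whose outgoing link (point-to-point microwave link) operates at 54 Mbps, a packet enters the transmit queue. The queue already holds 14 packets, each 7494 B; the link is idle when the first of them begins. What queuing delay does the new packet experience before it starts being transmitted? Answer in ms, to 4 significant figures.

Each queued packet: L/R = 59952/54000000 = 1.11022 ms.
14 queued → 15.5431 ms.
Queuing delay = 15.54 ms.

15.54 ms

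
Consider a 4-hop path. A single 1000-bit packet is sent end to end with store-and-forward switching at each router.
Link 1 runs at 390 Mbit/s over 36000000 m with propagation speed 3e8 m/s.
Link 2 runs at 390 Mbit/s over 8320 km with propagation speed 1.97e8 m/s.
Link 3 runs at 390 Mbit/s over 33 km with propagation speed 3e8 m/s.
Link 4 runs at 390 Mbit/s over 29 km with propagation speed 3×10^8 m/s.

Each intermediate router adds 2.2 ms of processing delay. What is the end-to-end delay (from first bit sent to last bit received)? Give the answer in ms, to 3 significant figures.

169 ms

Transmission delay per hop = L/R = 1000/390000000 = 0.0025641 ms; 4 hops → 0.0102564 ms.
Propagation delays (d/s per hop): 120, 42.2335, 0.11, 0.0966667 ms; sum = 162.44 ms.
Processing at 3 router(s): 3 × 2.2 ms = 6.6 ms.
End-to-end = 169 ms.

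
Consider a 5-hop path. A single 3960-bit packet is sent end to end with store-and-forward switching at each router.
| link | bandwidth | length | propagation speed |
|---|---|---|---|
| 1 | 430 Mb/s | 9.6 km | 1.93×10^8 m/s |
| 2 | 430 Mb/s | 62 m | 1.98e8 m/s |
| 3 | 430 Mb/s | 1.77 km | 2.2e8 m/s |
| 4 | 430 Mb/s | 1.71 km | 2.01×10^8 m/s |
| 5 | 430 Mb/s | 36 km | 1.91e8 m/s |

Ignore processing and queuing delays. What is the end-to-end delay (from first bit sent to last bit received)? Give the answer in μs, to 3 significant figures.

Transmission delay per hop = L/R = 3960/430000000 = 9.2093 μs; 5 hops → 46.0465 μs.
Propagation delays (d/s per hop): 49.7409, 0.313131, 8.04545, 8.50746, 188.482 μs; sum = 255.089 μs.
End-to-end = 301 μs.

301 μs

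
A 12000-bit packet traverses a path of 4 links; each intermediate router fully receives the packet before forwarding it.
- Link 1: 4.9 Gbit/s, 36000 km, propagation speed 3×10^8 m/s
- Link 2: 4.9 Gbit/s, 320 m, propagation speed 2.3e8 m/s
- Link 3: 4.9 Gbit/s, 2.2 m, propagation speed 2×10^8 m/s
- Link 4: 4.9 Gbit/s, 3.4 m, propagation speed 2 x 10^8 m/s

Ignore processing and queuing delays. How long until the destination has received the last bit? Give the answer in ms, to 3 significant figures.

120 ms

Transmission delay per hop = L/R = 12000/4900000000 = 0.00244898 ms; 4 hops → 0.00979592 ms.
Propagation delays (d/s per hop): 120, 0.0013913, 1.1e-05, 1.7e-05 ms; sum = 120.001 ms.
End-to-end = 120 ms.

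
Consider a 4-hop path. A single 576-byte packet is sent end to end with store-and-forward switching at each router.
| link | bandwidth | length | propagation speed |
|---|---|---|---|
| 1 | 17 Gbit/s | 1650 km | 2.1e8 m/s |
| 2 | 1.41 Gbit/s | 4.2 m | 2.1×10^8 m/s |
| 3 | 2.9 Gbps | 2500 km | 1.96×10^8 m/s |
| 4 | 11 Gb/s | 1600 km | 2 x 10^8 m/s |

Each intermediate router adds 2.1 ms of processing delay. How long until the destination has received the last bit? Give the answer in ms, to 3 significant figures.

L = 576 × 8 = 4608 bits.
Transmission delays (L/R per hop): 0.000271059, 0.00326809, 0.00158897, 0.000418909 ms; sum = 0.00554702 ms.
Propagation delays (d/s per hop): 7.85714, 2e-05, 12.7551, 8 ms; sum = 28.6123 ms.
Processing at 3 router(s): 3 × 2.1 ms = 6.3 ms.
End-to-end = 34.9 ms.

34.9 ms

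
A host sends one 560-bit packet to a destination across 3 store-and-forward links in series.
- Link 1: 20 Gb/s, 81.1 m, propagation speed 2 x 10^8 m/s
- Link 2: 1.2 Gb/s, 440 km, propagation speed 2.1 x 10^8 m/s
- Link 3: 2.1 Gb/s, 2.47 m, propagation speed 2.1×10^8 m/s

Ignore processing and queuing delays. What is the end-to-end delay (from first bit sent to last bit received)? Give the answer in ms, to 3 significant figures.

2.10 ms

Transmission delays (L/R per hop): 2.8e-05, 0.000466667, 0.000266667 ms; sum = 0.000761333 ms.
Propagation delays (d/s per hop): 0.0004055, 2.09524, 1.17619e-05 ms; sum = 2.09566 ms.
End-to-end = 2.10 ms.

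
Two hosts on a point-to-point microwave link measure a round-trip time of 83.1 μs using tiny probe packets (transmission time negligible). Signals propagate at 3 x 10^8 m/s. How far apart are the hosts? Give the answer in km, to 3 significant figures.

One-way propagation = RTT/2 = 41.55 μs.
d = s × t = 300000000 × 4.155e-05 = 12.5 km.

12.5 km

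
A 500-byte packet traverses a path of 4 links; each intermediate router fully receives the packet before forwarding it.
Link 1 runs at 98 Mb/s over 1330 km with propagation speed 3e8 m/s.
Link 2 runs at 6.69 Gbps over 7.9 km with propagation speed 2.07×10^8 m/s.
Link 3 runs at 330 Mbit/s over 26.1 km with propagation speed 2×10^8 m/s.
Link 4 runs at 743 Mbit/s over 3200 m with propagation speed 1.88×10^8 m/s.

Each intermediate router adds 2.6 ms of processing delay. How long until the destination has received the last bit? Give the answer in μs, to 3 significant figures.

12500 μs

L = 500 × 8 = 4000 bits.
Transmission delays (L/R per hop): 40.8163, 0.597907, 12.1212, 5.38358 μs; sum = 58.919 μs.
Propagation delays (d/s per hop): 4433.33, 38.1643, 130.5, 17.0213 μs; sum = 4619.02 μs.
Processing at 3 router(s): 3 × 2.6 ms = 7800 μs.
End-to-end = 12500 μs.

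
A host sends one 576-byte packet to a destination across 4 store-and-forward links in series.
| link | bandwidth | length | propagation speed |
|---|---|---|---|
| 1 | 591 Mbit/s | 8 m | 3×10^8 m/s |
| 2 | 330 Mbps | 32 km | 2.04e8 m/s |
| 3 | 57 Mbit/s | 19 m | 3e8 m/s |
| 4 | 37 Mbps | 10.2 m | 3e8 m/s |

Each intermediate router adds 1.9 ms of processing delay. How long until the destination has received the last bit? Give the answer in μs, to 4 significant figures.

L = 576 × 8 = 4608 bits.
Transmission delays (L/R per hop): 7.79695, 13.9636, 80.8421, 124.541 μs; sum = 227.143 μs.
Propagation delays (d/s per hop): 0.0266667, 156.863, 0.0633333, 0.034 μs; sum = 156.987 μs.
Processing at 3 router(s): 3 × 1.9 ms = 5700 μs.
End-to-end = 6084 μs.

6084 μs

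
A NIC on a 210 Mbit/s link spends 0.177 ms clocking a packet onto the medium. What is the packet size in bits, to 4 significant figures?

37170 bits

L = R × t_tx = 210000000 b/s × 0.000177 s = 37170 bits.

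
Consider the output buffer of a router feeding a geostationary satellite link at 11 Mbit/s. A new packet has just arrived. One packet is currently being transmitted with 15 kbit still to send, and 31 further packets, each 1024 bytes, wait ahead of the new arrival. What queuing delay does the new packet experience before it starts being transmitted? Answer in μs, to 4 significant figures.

24450 μs

Each queued packet: L/R = 8192/11000000 = 744.727 μs.
31 queued → 23086.5 μs.
Plus remaining 15000 bits of current packet: 1363.64 μs.
Queuing delay = 24450 μs.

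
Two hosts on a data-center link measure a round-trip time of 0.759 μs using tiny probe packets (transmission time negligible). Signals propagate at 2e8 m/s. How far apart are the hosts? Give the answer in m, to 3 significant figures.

One-way propagation = RTT/2 = 0.3795 μs.
d = s × t = 200000000 × 3.795e-07 = 75.9 m.

75.9 m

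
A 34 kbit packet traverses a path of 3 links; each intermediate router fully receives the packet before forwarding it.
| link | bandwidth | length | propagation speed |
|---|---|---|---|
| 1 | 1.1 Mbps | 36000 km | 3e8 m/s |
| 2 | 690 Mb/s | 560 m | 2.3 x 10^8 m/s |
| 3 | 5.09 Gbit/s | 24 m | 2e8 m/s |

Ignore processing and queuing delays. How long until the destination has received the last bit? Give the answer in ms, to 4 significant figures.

L = 34000 bits.
Transmission delays (L/R per hop): 30.9091, 0.0492754, 0.00667976 ms; sum = 30.965 ms.
Propagation delays (d/s per hop): 120, 0.00243478, 0.00012 ms; sum = 120.003 ms.
End-to-end = 151.0 ms.

151.0 ms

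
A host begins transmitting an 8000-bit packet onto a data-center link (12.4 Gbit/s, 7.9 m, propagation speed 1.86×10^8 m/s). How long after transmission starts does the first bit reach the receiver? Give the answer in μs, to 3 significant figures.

First bit experiences only propagation delay: d/s = 7.9/186000000 = 0.0425 μs.

0.0425 μs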